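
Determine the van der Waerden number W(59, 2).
W(59, 2) = 59 + 1 = 60

A 2-term AP is any pair of integers, so a monochromatic 2-AP exists iff some colour is used at least twice. With 59 colours, the colouring i ↦ i on {1, ..., 59} uses each colour once, avoiding any monochromatic pair, so W(59, 2) > 59. For {1, ..., 60}, pigeonhole forces two integers of the same colour, which form a monochromatic 2-AP. Hence W(59, 2) = 60.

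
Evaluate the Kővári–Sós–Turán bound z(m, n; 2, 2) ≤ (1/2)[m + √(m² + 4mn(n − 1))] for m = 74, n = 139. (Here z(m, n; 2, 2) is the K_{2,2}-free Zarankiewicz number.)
z(74, 139; 2, 2) ≤ (1/2)[74 + √(74² + 4·74·139·138)] = (1/2)[74 + √5683348] = 1228.9887

Kővári–Sós–Turán: let r_1, ..., r_74 be the row sums and z = Σ r_i the total number of 1s. Each pair of columns can share at most one row with both entries 1 (else a 2×2 all-ones block appears), so Σ_i C(r_i, 2) ≤ C(139, 2) = 9591. By convexity Σ_i C(r_i, 2) ≥ 74·C(z/74, 2) = z(z − 74)/(2·74), giving z² − 74z − 74·139·138 ≤ 0 and hence z ≤ (1/2)[74 + √(5476 + 4·1419468)] = (1/2)[74 + √5683348] ≈ (1/2)(74 + 2383.9773) = 1228.9887.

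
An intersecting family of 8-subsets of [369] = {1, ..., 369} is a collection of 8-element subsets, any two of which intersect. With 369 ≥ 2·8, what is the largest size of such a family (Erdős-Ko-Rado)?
max |F| = C(368, 7) = 171227641826384

The Erdős-Ko-Rado theorem states: for n ≥ 2k, an intersecting family of k-subsets of an n-element set has size at most C(n − 1, k − 1), with equality for 'star' families {A ⊆ [n] : |A| = k, i ∈ A} (fix an element i). For n = 369, k = 8: C(368, 7) = 171227641826384.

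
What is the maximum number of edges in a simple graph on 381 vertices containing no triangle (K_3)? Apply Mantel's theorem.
ex(381, K_3) = ⌊381^2/4⌋ = 36290

Mantel (1907): a triangle-free graph on n vertices has at most ⌊n^2/4⌋ edges, with equality for the complete bipartite graph K_{⌊n/2⌋, ⌈n/2⌉}. For n = 381: ⌊381^2/4⌋ = ⌊145161/4⌋ = 36290. The extremal graph is K_{190, 191}, which has 190·191 = 36290 edges.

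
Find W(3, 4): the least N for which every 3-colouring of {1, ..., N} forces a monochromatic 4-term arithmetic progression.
W(3, 4) = 293

W(3, 4) = 293. The lower bound W(3, 4) > 292 comes from an explicit good 3-colouring of [1, 292]; the upper bound W(3, 4) ≤ 293 was verified by exhaustive search over 3-colourings of [1, 293].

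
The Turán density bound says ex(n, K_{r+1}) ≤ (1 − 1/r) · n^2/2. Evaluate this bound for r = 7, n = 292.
Turán density bound = (6/7) · 292^2/2 = 255792/7 ≈ 36541.7143

Turán's theorem: ex(n, K_{r+1}) is achieved by the complete r-partite Turán graph T(n, r) with parts as balanced as possible, and is at most (1 − 1/r) · n^2/2. For r = 7, n = 292: the density bound is (6/7) · 85264/2 = 255792/7 ≈ 36541.7143. The integer-valued extremum is e(T(292, 7)) = 36541, which is strictly less than the density bound 255792/7 since 7 ∤ 292 (the parts of T(292, 7) cannot all be equal).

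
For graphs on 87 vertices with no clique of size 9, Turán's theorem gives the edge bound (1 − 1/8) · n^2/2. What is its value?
Turán density bound = (7/8) · 87^2/2 = 52983/16 ≈ 3311.4375

Turán's theorem: ex(n, K_{r+1}) is achieved by the complete r-partite Turán graph T(n, r) with parts as balanced as possible, and is at most (1 − 1/r) · n^2/2. For r = 8, n = 87: the density bound is (7/8) · 7569/2 = 52983/16 ≈ 3311.4375. The integer-valued extremum is e(T(87, 8)) = 3311, which is strictly less than the density bound 52983/16 since 8 ∤ 87 (the parts of T(87, 8) cannot all be equal).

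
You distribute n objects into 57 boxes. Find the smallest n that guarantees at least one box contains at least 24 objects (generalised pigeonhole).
n = (24 − 1)·57 + 1 = 1312

By the generalised pigeonhole principle, to guarantee some box contains ≥ r objects we need more than (r − 1) · k objects total. Threshold: n = (r − 1) · k + 1. With r = 24 and k = 57: n = 23 · 57 + 1 = 1311 + 1 = 1312. For n = 1311 = 23 · 57, we can put exactly 23 objects in every box, avoiding 24 in any single one — so 1312 is tight.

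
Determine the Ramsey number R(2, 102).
R(2, 102) = 102

R(2, k) = k for all k ≥ 2: in a 2-colouring of K_k, either some edge is red (a red K_2) or all edges are blue (a blue K_k). And K_{101} coloured all-blue has no blue K_102, so R(2, 102) > 101. Hence R(2, 102) = 102.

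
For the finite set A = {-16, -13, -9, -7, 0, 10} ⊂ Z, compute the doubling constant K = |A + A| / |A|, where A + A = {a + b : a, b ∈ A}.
K = |A + A| / |A| = 20/6 = 10/3

Enumerate A + A = {a + b : a, b ∈ A}. With |A| = 6, there are |A|^2 = 36 ordered sum pairs; collecting distinct values, A + A = {-32, -29, -26, -25, -23, -22, -20, -18, -16, -14, -13, -9, -7, -6, -3, 0, 1, 3, 10, 20}, so |A + A| = 20. Thus K = 20/6 = 10/3. For comparison, the minimum possible |A + A| over all 6-element sets is 2·6 − 1 = 11 (so min K = 11/6), attained only by arithmetic progressions.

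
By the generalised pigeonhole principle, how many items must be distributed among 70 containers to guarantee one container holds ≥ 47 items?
n = (47 − 1)·70 + 1 = 3221

By the generalised pigeonhole principle, to guarantee some box contains ≥ r objects we need more than (r − 1) · k objects total. Threshold: n = (r − 1) · k + 1. With r = 47 and k = 70: n = 46 · 70 + 1 = 3220 + 1 = 3221. For n = 3220 = 46 · 70, we can put exactly 46 objects in every box, avoiding 47 in any single one — so 3221 is tight.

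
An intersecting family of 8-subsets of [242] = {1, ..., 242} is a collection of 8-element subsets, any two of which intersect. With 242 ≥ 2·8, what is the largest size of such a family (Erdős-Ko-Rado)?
max |F| = C(241, 7) = 8580267290440

The Erdős-Ko-Rado theorem states: for n ≥ 2k, an intersecting family of k-subsets of an n-element set has size at most C(n − 1, k − 1), with equality for 'star' families {A ⊆ [n] : |A| = k, i ∈ A} (fix an element i). For n = 242, k = 8: C(241, 7) = 8580267290440.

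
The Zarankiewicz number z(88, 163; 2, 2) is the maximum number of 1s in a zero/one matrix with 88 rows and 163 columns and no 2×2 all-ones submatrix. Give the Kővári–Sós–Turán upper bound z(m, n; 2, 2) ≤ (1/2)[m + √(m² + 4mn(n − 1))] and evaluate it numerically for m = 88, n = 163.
z(88, 163; 2, 2) ≤ (1/2)[88 + √(88² + 4·88·163·162)] = (1/2)[88 + √9302656] = 1569.0128

Kővári–Sós–Turán: let r_1, ..., r_88 be the row sums and z = Σ r_i the total number of 1s. Each pair of columns can share at most one row with both entries 1 (else a 2×2 all-ones block appears), so Σ_i C(r_i, 2) ≤ C(163, 2) = 13203. By convexity Σ_i C(r_i, 2) ≥ 88·C(z/88, 2) = z(z − 88)/(2·88), giving z² − 88z − 88·163·162 ≤ 0 and hence z ≤ (1/2)[88 + √(7744 + 4·2323728)] = (1/2)[88 + √9302656] ≈ (1/2)(88 + 3050.0256) = 1569.0128.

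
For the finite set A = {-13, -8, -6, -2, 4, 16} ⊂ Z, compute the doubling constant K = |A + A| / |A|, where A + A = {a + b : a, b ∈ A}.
K = |A + A| / |A| = 19/6

Enumerate A + A = {a + b : a, b ∈ A}. With |A| = 6, there are |A|^2 = 36 ordered sum pairs; collecting distinct values, A + A = {-26, -21, -19, -16, -15, -14, -12, -10, -9, -8, -4, -2, 2, 3, 8, 10, 14, 20, 32}, so |A + A| = 19. Thus K = 19/6. For comparison, the minimum possible |A + A| over all 6-element sets is 2·6 − 1 = 11 (so min K = 11/6), attained only by arithmetic progressions.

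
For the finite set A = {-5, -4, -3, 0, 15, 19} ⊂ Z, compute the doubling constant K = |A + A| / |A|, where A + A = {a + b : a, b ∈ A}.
K = |A + A| / |A| = 19/6

Enumerate A + A = {a + b : a, b ∈ A}. With |A| = 6, there are |A|^2 = 36 ordered sum pairs; collecting distinct values, A + A = {-10, -9, -8, -7, -6, -5, -4, -3, 0, 10, 11, 12, 14, 15, 16, 19, 30, 34, 38}, so |A + A| = 19. Thus K = 19/6. For comparison, the minimum possible |A + A| over all 6-element sets is 2·6 − 1 = 11 (so min K = 11/6), attained only by arithmetic progressions.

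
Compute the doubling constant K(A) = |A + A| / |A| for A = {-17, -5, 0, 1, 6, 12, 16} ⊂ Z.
K = |A + A| / |A| = 24/7

Enumerate A + A = {a + b : a, b ∈ A}. With |A| = 7, there are |A|^2 = 49 ordered sum pairs; collecting distinct values, A + A = {-34, -22, -17, -16, -11, -10, -5, -4, -1, 0, 1, 2, 6, 7, 11, 12, 13, 16, 17, 18, 22, 24, 28, 32}, so |A + A| = 24. Thus K = 24/7. For comparison, the minimum possible |A + A| over all 7-element sets is 2·7 − 1 = 13 (so min K = 13/7), attained only by arithmetic progressions.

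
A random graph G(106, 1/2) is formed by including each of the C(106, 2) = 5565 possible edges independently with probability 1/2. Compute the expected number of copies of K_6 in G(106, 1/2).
E[# K_6] = C(106, 6) · (1/2)^C(6, 2) = 1705904746 / 2^15 = 852952373/16384 ≈ 52060.081360

For each 6-subset S of vertices (there are C(106, 6) = 1705904746 such S), let X_S = 1 if S induces a K_6 (all C(6, 2) = 15 edges present). Then P(X_S = 1) = (1/2)^15 = 1/32768. By linearity of expectation, E[# K_6] = C(106, 6) · (1/2)^15 = 1705904746 / 32768 = 852952373/16384 ≈ 52060.081360.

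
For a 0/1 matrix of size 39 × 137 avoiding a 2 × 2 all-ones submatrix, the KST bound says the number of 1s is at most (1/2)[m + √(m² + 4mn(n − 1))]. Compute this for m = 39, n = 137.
z(39, 137; 2, 2) ≤ (1/2)[39 + √(39² + 4·39·137·136)] = (1/2)[39 + √2908113] = 872.1595

Kővári–Sós–Turán: let r_1, ..., r_39 be the row sums and z = Σ r_i the total number of 1s. Each pair of columns can share at most one row with both entries 1 (else a 2×2 all-ones block appears), so Σ_i C(r_i, 2) ≤ C(137, 2) = 9316. By convexity Σ_i C(r_i, 2) ≥ 39·C(z/39, 2) = z(z − 39)/(2·39), giving z² − 39z − 39·137·136 ≤ 0 and hence z ≤ (1/2)[39 + √(1521 + 4·726648)] = (1/2)[39 + √2908113] ≈ (1/2)(39 + 1705.319) = 872.1595.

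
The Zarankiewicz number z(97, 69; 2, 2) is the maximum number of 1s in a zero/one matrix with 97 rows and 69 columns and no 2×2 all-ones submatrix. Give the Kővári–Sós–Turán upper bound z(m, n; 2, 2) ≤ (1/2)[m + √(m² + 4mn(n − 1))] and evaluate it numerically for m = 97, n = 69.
z(97, 69; 2, 2) ≤ (1/2)[97 + √(97² + 4·97·69·68)] = (1/2)[97 + √1829905] = 724.8699

Kővári–Sós–Turán: let r_1, ..., r_97 be the row sums and z = Σ r_i the total number of 1s. Each pair of columns can share at most one row with both entries 1 (else a 2×2 all-ones block appears), so Σ_i C(r_i, 2) ≤ C(69, 2) = 2346. By convexity Σ_i C(r_i, 2) ≥ 97·C(z/97, 2) = z(z − 97)/(2·97), giving z² − 97z − 97·69·68 ≤ 0 and hence z ≤ (1/2)[97 + √(9409 + 4·455124)] = (1/2)[97 + √1829905] ≈ (1/2)(97 + 1352.7398) = 724.8699.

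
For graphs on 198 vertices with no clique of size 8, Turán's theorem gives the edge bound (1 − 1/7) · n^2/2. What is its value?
Turán density bound = (6/7) · 198^2/2 = 117612/7 ≈ 16801.7143

Turán's theorem: ex(n, K_{r+1}) is achieved by the complete r-partite Turán graph T(n, r) with parts as balanced as possible, and is at most (1 − 1/r) · n^2/2. For r = 7, n = 198: the density bound is (6/7) · 39204/2 = 117612/7 ≈ 16801.7143. The integer-valued extremum is e(T(198, 7)) = 16801, which is strictly less than the density bound 117612/7 since 7 ∤ 198 (the parts of T(198, 7) cannot all be equal).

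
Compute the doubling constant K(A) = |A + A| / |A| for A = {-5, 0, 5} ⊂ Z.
K = |A + A| / |A| = 5/3

Enumerate A + A = {a + b : a, b ∈ A}. With |A| = 3, there are |A|^2 = 9 ordered sum pairs; collecting distinct values, A + A = {-10, -5, 0, 5, 10}, so |A + A| = 5. Thus K = 5/3. Here |A + A| = 2|A| − 1 = 5, the minimum possible — so K = 5/3 is minimal, which holds iff A is an arithmetic progression.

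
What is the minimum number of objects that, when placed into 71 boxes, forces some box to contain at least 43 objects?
n = (43 − 1)·71 + 1 = 2983

By the generalised pigeonhole principle, to guarantee some box contains ≥ r objects we need more than (r − 1) · k objects total. Threshold: n = (r − 1) · k + 1. With r = 43 and k = 71: n = 42 · 71 + 1 = 2982 + 1 = 2983. For n = 2982 = 42 · 71, we can put exactly 42 objects in every box, avoiding 43 in any single one — so 2983 is tight.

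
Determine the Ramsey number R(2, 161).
R(2, 161) = 161

R(2, k) = k for all k ≥ 2: in a 2-colouring of K_k, either some edge is red (a red K_2) or all edges are blue (a blue K_k). And K_{160} coloured all-blue has no blue K_161, so R(2, 161) > 160. Hence R(2, 161) = 161.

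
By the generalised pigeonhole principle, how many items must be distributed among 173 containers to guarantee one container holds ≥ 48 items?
n = (48 − 1)·173 + 1 = 8132

By the generalised pigeonhole principle, to guarantee some box contains ≥ r objects we need more than (r − 1) · k objects total. Threshold: n = (r − 1) · k + 1. With r = 48 and k = 173: n = 47 · 173 + 1 = 8131 + 1 = 8132. For n = 8131 = 47 · 173, we can put exactly 47 objects in every box, avoiding 48 in any single one — so 8132 is tight.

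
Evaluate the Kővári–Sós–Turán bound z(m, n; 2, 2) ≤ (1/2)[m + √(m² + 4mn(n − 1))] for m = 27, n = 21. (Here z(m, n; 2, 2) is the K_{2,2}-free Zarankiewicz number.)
z(27, 21; 2, 2) ≤ (1/2)[27 + √(27² + 4·27·21·20)] = (1/2)[27 + √46089] = 120.8417

Kővári–Sós–Turán: let r_1, ..., r_27 be the row sums and z = Σ r_i the total number of 1s. Each pair of columns can share at most one row with both entries 1 (else a 2×2 all-ones block appears), so Σ_i C(r_i, 2) ≤ C(21, 2) = 210. By convexity Σ_i C(r_i, 2) ≥ 27·C(z/27, 2) = z(z − 27)/(2·27), giving z² − 27z − 27·21·20 ≤ 0 and hence z ≤ (1/2)[27 + √(729 + 4·11340)] = (1/2)[27 + √46089] ≈ (1/2)(27 + 214.6835) = 120.8417.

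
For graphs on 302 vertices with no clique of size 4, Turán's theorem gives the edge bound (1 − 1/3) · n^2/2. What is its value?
Turán density bound = (2/3) · 302^2/2 = 91204/3 ≈ 30401.3333

Turán's theorem: ex(n, K_{r+1}) is achieved by the complete r-partite Turán graph T(n, r) with parts as balanced as possible, and is at most (1 − 1/r) · n^2/2. For r = 3, n = 302: the density bound is (2/3) · 91204/2 = 91204/3 ≈ 30401.3333. The integer-valued extremum is e(T(302, 3)) = 30401, which is strictly less than the density bound 91204/3 since 3 ∤ 302 (the parts of T(302, 3) cannot all be equal).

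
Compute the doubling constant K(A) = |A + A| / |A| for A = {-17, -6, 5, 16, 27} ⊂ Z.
K = |A + A| / |A| = 9/5

Enumerate A + A = {a + b : a, b ∈ A}. With |A| = 5, there are |A|^2 = 25 ordered sum pairs; collecting distinct values, A + A = {-34, -23, -12, -1, 10, 21, 32, 43, 54}, so |A + A| = 9. Thus K = 9/5. Here |A + A| = 2|A| − 1 = 9, the minimum possible — so K = 9/5 is minimal, which holds iff A is an arithmetic progression.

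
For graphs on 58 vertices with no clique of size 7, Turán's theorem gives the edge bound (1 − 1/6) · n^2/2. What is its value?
Turán density bound = (5/6) · 58^2/2 = 4205/3 ≈ 1401.6667

Turán's theorem: ex(n, K_{r+1}) is achieved by the complete r-partite Turán graph T(n, r) with parts as balanced as possible, and is at most (1 − 1/r) · n^2/2. For r = 6, n = 58: the density bound is (5/6) · 3364/2 = 4205/3 ≈ 1401.6667. The integer-valued extremum is e(T(58, 6)) = 1401, which is strictly less than the density bound 4205/3 since 6 ∤ 58 (the parts of T(58, 6) cannot all be equal).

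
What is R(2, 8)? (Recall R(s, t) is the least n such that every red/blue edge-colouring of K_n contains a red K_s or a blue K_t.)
R(2, 8) = 8

R(2, k) = k for all k ≥ 2: in a 2-colouring of K_k, either some edge is red (a red K_2) or all edges are blue (a blue K_k). And K_{7} coloured all-blue has no blue K_8, so R(2, 8) > 7. Hence R(2, 8) = 8.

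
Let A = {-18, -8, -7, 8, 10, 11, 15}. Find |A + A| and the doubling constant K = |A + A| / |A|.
K = |A + A| / |A| = 27/7

Enumerate A + A = {a + b : a, b ∈ A}. With |A| = 7, there are |A|^2 = 49 ordered sum pairs; collecting distinct values, A + A = {-36, -26, -25, -16, -15, -14, -10, -8, -7, -3, 0, 1, 2, 3, 4, 7, 8, 16, 18, 19, 20, 21, 22, 23, 25, 26, 30}, so |A + A| = 27. Thus K = 27/7. For comparison, the minimum possible |A + A| over all 7-element sets is 2·7 − 1 = 13 (so min K = 13/7), attained only by arithmetic progressions.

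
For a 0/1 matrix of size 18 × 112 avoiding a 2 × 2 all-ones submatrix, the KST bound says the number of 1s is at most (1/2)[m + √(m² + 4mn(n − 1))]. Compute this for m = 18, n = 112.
z(18, 112; 2, 2) ≤ (1/2)[18 + √(18² + 4·18·112·111)] = (1/2)[18 + √895428] = 482.1353

Kővári–Sós–Turán: let r_1, ..., r_18 be the row sums and z = Σ r_i the total number of 1s. Each pair of columns can share at most one row with both entries 1 (else a 2×2 all-ones block appears), so Σ_i C(r_i, 2) ≤ C(112, 2) = 6216. By convexity Σ_i C(r_i, 2) ≥ 18·C(z/18, 2) = z(z − 18)/(2·18), giving z² − 18z − 18·112·111 ≤ 0 and hence z ≤ (1/2)[18 + √(324 + 4·223776)] = (1/2)[18 + √895428] ≈ (1/2)(18 + 946.2706) = 482.1353.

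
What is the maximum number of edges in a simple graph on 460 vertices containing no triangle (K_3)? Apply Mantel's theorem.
ex(460, K_3) = ⌊460^2/4⌋ = 52900

Mantel (1907): a triangle-free graph on n vertices has at most ⌊n^2/4⌋ edges, with equality for the complete bipartite graph K_{⌊n/2⌋, ⌈n/2⌉}. For n = 460: ⌊460^2/4⌋ = ⌊211600/4⌋ = 52900. The extremal graph is K_{230, 230}, which has 230·230 = 52900 edges.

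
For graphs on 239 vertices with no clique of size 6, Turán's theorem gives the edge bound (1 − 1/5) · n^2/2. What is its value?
Turán density bound = (4/5) · 239^2/2 = 114242/5 ≈ 22848.4

Turán's theorem: ex(n, K_{r+1}) is achieved by the complete r-partite Turán graph T(n, r) with parts as balanced as possible, and is at most (1 − 1/r) · n^2/2. For r = 5, n = 239: the density bound is (4/5) · 57121/2 = 114242/5 ≈ 22848.4. The integer-valued extremum is e(T(239, 5)) = 22848, which is strictly less than the density bound 114242/5 since 5 ∤ 239 (the parts of T(239, 5) cannot all be equal).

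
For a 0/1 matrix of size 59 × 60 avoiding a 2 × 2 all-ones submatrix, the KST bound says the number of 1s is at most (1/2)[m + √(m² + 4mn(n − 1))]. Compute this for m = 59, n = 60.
z(59, 60; 2, 2) ≤ (1/2)[59 + √(59² + 4·59·60·59)] = (1/2)[59 + √838921] = 487.4632

Kővári–Sós–Turán: let r_1, ..., r_59 be the row sums and z = Σ r_i the total number of 1s. Each pair of columns can share at most one row with both entries 1 (else a 2×2 all-ones block appears), so Σ_i C(r_i, 2) ≤ C(60, 2) = 1770. By convexity Σ_i C(r_i, 2) ≥ 59·C(z/59, 2) = z(z − 59)/(2·59), giving z² − 59z − 59·60·59 ≤ 0 and hence z ≤ (1/2)[59 + √(3481 + 4·208860)] = (1/2)[59 + √838921] ≈ (1/2)(59 + 915.9263) = 487.4632.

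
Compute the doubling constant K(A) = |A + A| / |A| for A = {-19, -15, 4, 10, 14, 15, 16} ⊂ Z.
K = |A + A| / |A| = 25/7

Enumerate A + A = {a + b : a, b ∈ A}. With |A| = 7, there are |A|^2 = 49 ordered sum pairs; collecting distinct values, A + A = {-38, -34, -30, -15, -11, -9, -5, -4, -3, -1, 0, 1, 8, 14, 18, 19, 20, 24, 25, 26, 28, 29, 30, 31, 32}, so |A + A| = 25. Thus K = 25/7. For comparison, the minimum possible |A + A| over all 7-element sets is 2·7 − 1 = 13 (so min K = 13/7), attained only by arithmetic progressions.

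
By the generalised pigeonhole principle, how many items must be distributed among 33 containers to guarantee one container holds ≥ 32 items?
n = (32 − 1)·33 + 1 = 1024

By the generalised pigeonhole principle, to guarantee some box contains ≥ r objects we need more than (r − 1) · k objects total. Threshold: n = (r − 1) · k + 1. With r = 32 and k = 33: n = 31 · 33 + 1 = 1023 + 1 = 1024. For n = 1023 = 31 · 33, we can put exactly 31 objects in every box, avoiding 32 in any single one — so 1024 is tight.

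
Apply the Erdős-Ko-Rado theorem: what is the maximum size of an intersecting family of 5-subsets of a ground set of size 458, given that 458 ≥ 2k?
max |F| = C(457, 4) = 1793647310

The Erdős-Ko-Rado theorem states: for n ≥ 2k, an intersecting family of k-subsets of an n-element set has size at most C(n − 1, k − 1), with equality for 'star' families {A ⊆ [n] : |A| = k, i ∈ A} (fix an element i). For n = 458, k = 5: C(457, 4) = 1793647310.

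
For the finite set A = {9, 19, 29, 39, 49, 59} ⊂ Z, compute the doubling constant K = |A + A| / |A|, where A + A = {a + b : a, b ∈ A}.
K = |A + A| / |A| = 11/6

Enumerate A + A = {a + b : a, b ∈ A}. With |A| = 6, there are |A|^2 = 36 ordered sum pairs; collecting distinct values, A + A = {18, 28, 38, 48, 58, 68, 78, 88, 98, 108, 118}, so |A + A| = 11. Thus K = 11/6. Here |A + A| = 2|A| − 1 = 11, the minimum possible — so K = 11/6 is minimal, which holds iff A is an arithmetic progression.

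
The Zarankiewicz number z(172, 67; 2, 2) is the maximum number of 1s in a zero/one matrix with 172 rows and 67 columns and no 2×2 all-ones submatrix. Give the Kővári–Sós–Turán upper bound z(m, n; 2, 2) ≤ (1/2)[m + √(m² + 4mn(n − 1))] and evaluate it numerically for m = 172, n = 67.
z(172, 67; 2, 2) ≤ (1/2)[172 + √(172² + 4·172·67·66)] = (1/2)[172 + √3071920] = 962.3447

Kővári–Sós–Turán: let r_1, ..., r_172 be the row sums and z = Σ r_i the total number of 1s. Each pair of columns can share at most one row with both entries 1 (else a 2×2 all-ones block appears), so Σ_i C(r_i, 2) ≤ C(67, 2) = 2211. By convexity Σ_i C(r_i, 2) ≥ 172·C(z/172, 2) = z(z − 172)/(2·172), giving z² − 172z − 172·67·66 ≤ 0 and hence z ≤ (1/2)[172 + √(29584 + 4·760584)] = (1/2)[172 + √3071920] ≈ (1/2)(172 + 1752.6894) = 962.3447.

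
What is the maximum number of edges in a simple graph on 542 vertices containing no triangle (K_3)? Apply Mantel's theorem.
ex(542, K_3) = ⌊542^2/4⌋ = 73441

Mantel (1907): a triangle-free graph on n vertices has at most ⌊n^2/4⌋ edges, with equality for the complete bipartite graph K_{⌊n/2⌋, ⌈n/2⌉}. For n = 542: ⌊542^2/4⌋ = ⌊293764/4⌋ = 73441. The extremal graph is K_{271, 271}, which has 271·271 = 73441 edges.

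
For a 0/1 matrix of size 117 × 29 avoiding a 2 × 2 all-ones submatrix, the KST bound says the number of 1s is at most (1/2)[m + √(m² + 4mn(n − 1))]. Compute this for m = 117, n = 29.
z(117, 29; 2, 2) ≤ (1/2)[117 + √(117² + 4·117·29·28)] = (1/2)[117 + √393705] = 372.2296

Kővári–Sós–Turán: let r_1, ..., r_117 be the row sums and z = Σ r_i the total number of 1s. Each pair of columns can share at most one row with both entries 1 (else a 2×2 all-ones block appears), so Σ_i C(r_i, 2) ≤ C(29, 2) = 406. By convexity Σ_i C(r_i, 2) ≥ 117·C(z/117, 2) = z(z − 117)/(2·117), giving z² − 117z − 117·29·28 ≤ 0 and hence z ≤ (1/2)[117 + √(13689 + 4·95004)] = (1/2)[117 + √393705] ≈ (1/2)(117 + 627.4592) = 372.2296.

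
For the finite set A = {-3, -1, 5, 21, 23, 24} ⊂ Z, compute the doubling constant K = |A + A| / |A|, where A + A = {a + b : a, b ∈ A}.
K = |A + A| / |A| = 20/6 = 10/3

Enumerate A + A = {a + b : a, b ∈ A}. With |A| = 6, there are |A|^2 = 36 ordered sum pairs; collecting distinct values, A + A = {-6, -4, -2, 2, 4, 10, 18, 20, 21, 22, 23, 26, 28, 29, 42, 44, 45, 46, 47, 48}, so |A + A| = 20. Thus K = 20/6 = 10/3. For comparison, the minimum possible |A + A| over all 6-element sets is 2·6 − 1 = 11 (so min K = 11/6), attained only by arithmetic progressions.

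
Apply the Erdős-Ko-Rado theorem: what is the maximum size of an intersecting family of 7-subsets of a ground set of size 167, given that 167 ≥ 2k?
max |F| = C(166, 6) = 26523563913

The Erdős-Ko-Rado theorem states: for n ≥ 2k, an intersecting family of k-subsets of an n-element set has size at most C(n − 1, k − 1), with equality for 'star' families {A ⊆ [n] : |A| = k, i ∈ A} (fix an element i). For n = 167, k = 7: C(166, 6) = 26523563913.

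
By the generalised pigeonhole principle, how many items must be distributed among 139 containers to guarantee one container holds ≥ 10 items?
n = (10 − 1)·139 + 1 = 1252

By the generalised pigeonhole principle, to guarantee some box contains ≥ r objects we need more than (r − 1) · k objects total. Threshold: n = (r − 1) · k + 1. With r = 10 and k = 139: n = 9 · 139 + 1 = 1251 + 1 = 1252. For n = 1251 = 9 · 139, we can put exactly 9 objects in every box, avoiding 10 in any single one — so 1252 is tight.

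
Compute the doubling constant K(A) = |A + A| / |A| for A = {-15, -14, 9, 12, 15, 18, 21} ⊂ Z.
K = |A + A| / |A| = 22/7

Enumerate A + A = {a + b : a, b ∈ A}. With |A| = 7, there are |A|^2 = 49 ordered sum pairs; collecting distinct values, A + A = {-30, -29, -28, -6, -5, -3, -2, 0, 1, 3, 4, 6, 7, 18, 21, 24, 27, 30, 33, 36, 39, 42}, so |A + A| = 22. Thus K = 22/7. For comparison, the minimum possible |A + A| over all 7-element sets is 2·7 − 1 = 13 (so min K = 13/7), attained only by arithmetic progressions.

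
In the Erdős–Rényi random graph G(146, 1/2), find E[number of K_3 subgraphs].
E[# K_3] = C(146, 3) · (1/2)^C(3, 2) = 508080 / 2^3 = 63510

For each 3-subset S of vertices (there are C(146, 3) = 508080 such S), let X_S = 1 if S induces a K_3 (all C(3, 2) = 3 edges present). Then P(X_S = 1) = (1/2)^3 = 1/8. By linearity of expectation, E[# K_3] = C(146, 3) · (1/2)^3 = 508080 / 8 = 63510.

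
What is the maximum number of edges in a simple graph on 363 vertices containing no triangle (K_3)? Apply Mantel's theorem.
ex(363, K_3) = ⌊363^2/4⌋ = 32942

Mantel (1907): a triangle-free graph on n vertices has at most ⌊n^2/4⌋ edges, with equality for the complete bipartite graph K_{⌊n/2⌋, ⌈n/2⌉}. For n = 363: ⌊363^2/4⌋ = ⌊131769/4⌋ = 32942. The extremal graph is K_{181, 182}, which has 181·182 = 32942 edges.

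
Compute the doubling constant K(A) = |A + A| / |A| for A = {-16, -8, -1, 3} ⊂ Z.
K = |A + A| / |A| = 10/4 = 5/2

Enumerate A + A = {a + b : a, b ∈ A}. With |A| = 4, there are |A|^2 = 16 ordered sum pairs; collecting distinct values, A + A = {-32, -24, -17, -16, -13, -9, -5, -2, 2, 6}, so |A + A| = 10. Thus K = 10/4 = 5/2. For comparison, the minimum possible |A + A| over all 4-element sets is 2·4 − 1 = 7 (so min K = 7/4), attained only by arithmetic progressions.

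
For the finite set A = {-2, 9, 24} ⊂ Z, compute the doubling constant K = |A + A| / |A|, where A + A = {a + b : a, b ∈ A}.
K = |A + A| / |A| = 6/3 = 2

Enumerate A + A = {a + b : a, b ∈ A}. With |A| = 3, there are |A|^2 = 9 ordered sum pairs; collecting distinct values, A + A = {-4, 7, 18, 22, 33, 48}, so |A + A| = 6. Thus K = 6/3 = 2. For comparison, the minimum possible |A + A| over all 3-element sets is 2·3 − 1 = 5 (so min K = 5/3), attained only by arithmetic progressions.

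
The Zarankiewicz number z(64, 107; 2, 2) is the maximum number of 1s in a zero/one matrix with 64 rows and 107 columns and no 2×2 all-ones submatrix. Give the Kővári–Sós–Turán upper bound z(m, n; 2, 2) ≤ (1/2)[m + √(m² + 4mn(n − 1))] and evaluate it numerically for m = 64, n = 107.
z(64, 107; 2, 2) ≤ (1/2)[64 + √(64² + 4·64·107·106)] = (1/2)[64 + √2907648] = 884.5913

Kővári–Sós–Turán: let r_1, ..., r_64 be the row sums and z = Σ r_i the total number of 1s. Each pair of columns can share at most one row with both entries 1 (else a 2×2 all-ones block appears), so Σ_i C(r_i, 2) ≤ C(107, 2) = 5671. By convexity Σ_i C(r_i, 2) ≥ 64·C(z/64, 2) = z(z − 64)/(2·64), giving z² − 64z − 64·107·106 ≤ 0 and hence z ≤ (1/2)[64 + √(4096 + 4·725888)] = (1/2)[64 + √2907648] ≈ (1/2)(64 + 1705.1827) = 884.5913.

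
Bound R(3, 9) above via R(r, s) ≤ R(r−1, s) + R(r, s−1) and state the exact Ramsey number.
R(3, 9) ≤ R(2, 9) + R(3, 8) = 9 + 28 = 37; exact value R(3, 9) = 36.

The Erdős–Szekeres recurrence R(r, s) ≤ R(r−1, s) + R(r, s−1) applied to (r, s) = (3, 9) gives
  R(3, 9) ≤ R(2, 9) + R(3, 8) = 9 + 28 = 37.
(Recall R(2, k) = k and R is symmetric.) The recurrence is not tight here (it gives 37, but the exact value is R(3, 9) = 36); the tight upper bound requires a sharper argument than the simple recurrence, combined with a lower-bound construction on K_{35}.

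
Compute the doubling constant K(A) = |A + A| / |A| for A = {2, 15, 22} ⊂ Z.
K = |A + A| / |A| = 6/3 = 2

Enumerate A + A = {a + b : a, b ∈ A}. With |A| = 3, there are |A|^2 = 9 ordered sum pairs; collecting distinct values, A + A = {4, 17, 24, 30, 37, 44}, so |A + A| = 6. Thus K = 6/3 = 2. For comparison, the minimum possible |A + A| over all 3-element sets is 2·3 − 1 = 5 (so min K = 5/3), attained only by arithmetic progressions.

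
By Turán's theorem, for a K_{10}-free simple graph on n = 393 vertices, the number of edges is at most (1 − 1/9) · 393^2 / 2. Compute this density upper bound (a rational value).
Turán density bound = (8/9) · 393^2/2 = 68644

Turán's theorem: ex(n, K_{r+1}) is achieved by the complete r-partite Turán graph T(n, r) with parts as balanced as possible, and is at most (1 − 1/r) · n^2/2. For r = 9, n = 393: the density bound is (8/9) · 154449/2 = 68644. The integer-valued extremum is e(T(393, 9)) = 68643, which is strictly less than the density bound 68644 since 9 ∤ 393 (the parts of T(393, 9) cannot all be equal).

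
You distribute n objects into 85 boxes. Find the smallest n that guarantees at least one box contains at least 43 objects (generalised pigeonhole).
n = (43 − 1)·85 + 1 = 3571

By the generalised pigeonhole principle, to guarantee some box contains ≥ r objects we need more than (r − 1) · k objects total. Threshold: n = (r − 1) · k + 1. With r = 43 and k = 85: n = 42 · 85 + 1 = 3570 + 1 = 3571. For n = 3570 = 42 · 85, we can put exactly 42 objects in every box, avoiding 43 in any single one — so 3571 is tight.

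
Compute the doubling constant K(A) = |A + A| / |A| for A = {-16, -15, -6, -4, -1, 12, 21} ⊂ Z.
K = |A + A| / |A| = 27/7

Enumerate A + A = {a + b : a, b ∈ A}. With |A| = 7, there are |A|^2 = 49 ordered sum pairs; collecting distinct values, A + A = {-32, -31, -30, -22, -21, -20, -19, -17, -16, -12, -10, -8, -7, -5, -4, -3, -2, 5, 6, 8, 11, 15, 17, 20, 24, 33, 42}, so |A + A| = 27. Thus K = 27/7. For comparison, the minimum possible |A + A| over all 7-element sets is 2·7 − 1 = 13 (so min K = 13/7), attained only by arithmetic progressions.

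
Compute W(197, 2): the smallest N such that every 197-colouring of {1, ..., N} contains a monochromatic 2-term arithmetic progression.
W(197, 2) = 197 + 1 = 198

A 2-term AP is any pair of integers, so a monochromatic 2-AP exists iff some colour is used at least twice. With 197 colours, the colouring i ↦ i on {1, ..., 197} uses each colour once, avoiding any monochromatic pair, so W(197, 2) > 197. For {1, ..., 198}, pigeonhole forces two integers of the same colour, which form a monochromatic 2-AP. Hence W(197, 2) = 198.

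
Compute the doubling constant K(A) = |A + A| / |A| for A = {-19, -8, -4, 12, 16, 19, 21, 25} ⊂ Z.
K = |A + A| / |A| = 33/8

Enumerate A + A = {a + b : a, b ∈ A}. With |A| = 8, there are |A|^2 = 64 ordered sum pairs; collecting distinct values, A + A = {-38, -27, -23, -16, -12, -8, -7, -3, 0, 2, 4, 6, 8, 11, 12, 13, 15, 17, 21, 24, 28, 31, 32, 33, 35, 37, 38, 40, 41, 42, 44, 46, 50}, so |A + A| = 33. Thus K = 33/8. For comparison, the minimum possible |A + A| over all 8-element sets is 2·8 − 1 = 15 (so min K = 15/8), attained only by arithmetic progressions.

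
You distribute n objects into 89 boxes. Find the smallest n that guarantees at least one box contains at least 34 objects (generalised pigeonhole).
n = (34 − 1)·89 + 1 = 2938

By the generalised pigeonhole principle, to guarantee some box contains ≥ r objects we need more than (r − 1) · k objects total. Threshold: n = (r − 1) · k + 1. With r = 34 and k = 89: n = 33 · 89 + 1 = 2937 + 1 = 2938. For n = 2937 = 33 · 89, we can put exactly 33 objects in every box, avoiding 34 in any single one — so 2938 is tight.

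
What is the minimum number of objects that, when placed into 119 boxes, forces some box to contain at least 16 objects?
n = (16 − 1)·119 + 1 = 1786

By the generalised pigeonhole principle, to guarantee some box contains ≥ r objects we need more than (r − 1) · k objects total. Threshold: n = (r − 1) · k + 1. With r = 16 and k = 119: n = 15 · 119 + 1 = 1785 + 1 = 1786. For n = 1785 = 15 · 119, we can put exactly 15 objects in every box, avoiding 16 in any single one — so 1786 is tight.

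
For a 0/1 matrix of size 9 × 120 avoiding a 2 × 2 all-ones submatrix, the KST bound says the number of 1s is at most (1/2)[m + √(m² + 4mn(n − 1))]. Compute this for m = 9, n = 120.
z(9, 120; 2, 2) ≤ (1/2)[9 + √(9² + 4·9·120·119)] = (1/2)[9 + √514161] = 363.0251

Kővári–Sós–Turán: let r_1, ..., r_9 be the row sums and z = Σ r_i the total number of 1s. Each pair of columns can share at most one row with both entries 1 (else a 2×2 all-ones block appears), so Σ_i C(r_i, 2) ≤ C(120, 2) = 7140. By convexity Σ_i C(r_i, 2) ≥ 9·C(z/9, 2) = z(z − 9)/(2·9), giving z² − 9z − 9·120·119 ≤ 0 and hence z ≤ (1/2)[9 + √(81 + 4·128520)] = (1/2)[9 + √514161] ≈ (1/2)(9 + 717.0502) = 363.0251.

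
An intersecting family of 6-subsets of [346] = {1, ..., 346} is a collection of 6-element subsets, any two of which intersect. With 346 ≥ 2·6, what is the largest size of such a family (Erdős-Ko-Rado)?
max |F| = C(345, 5) = 39561331194

The Erdős-Ko-Rado theorem states: for n ≥ 2k, an intersecting family of k-subsets of an n-element set has size at most C(n − 1, k − 1), with equality for 'star' families {A ⊆ [n] : |A| = k, i ∈ A} (fix an element i). For n = 346, k = 6: C(345, 5) = 39561331194.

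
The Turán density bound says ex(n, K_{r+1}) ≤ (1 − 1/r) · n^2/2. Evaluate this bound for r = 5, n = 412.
Turán density bound = (4/5) · 412^2/2 = 339488/5 ≈ 67897.6

Turán's theorem: ex(n, K_{r+1}) is achieved by the complete r-partite Turán graph T(n, r) with parts as balanced as possible, and is at most (1 − 1/r) · n^2/2. For r = 5, n = 412: the density bound is (4/5) · 169744/2 = 339488/5 ≈ 67897.6. The integer-valued extremum is e(T(412, 5)) = 67897, which is strictly less than the density bound 339488/5 since 5 ∤ 412 (the parts of T(412, 5) cannot all be equal).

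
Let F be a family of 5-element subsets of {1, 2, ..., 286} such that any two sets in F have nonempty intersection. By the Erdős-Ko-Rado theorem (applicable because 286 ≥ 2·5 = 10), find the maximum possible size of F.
max |F| = C(285, 4) = 269145735

Erdős-Ko-Rado (1961): when n ≥ 2k, max |F| = C(n−1, k−1). The bound is attained by the star {A : i ∈ A} for any fixed i ∈ [n]. Here C(286−1, 5−1) = C(285, 4) = 269145735.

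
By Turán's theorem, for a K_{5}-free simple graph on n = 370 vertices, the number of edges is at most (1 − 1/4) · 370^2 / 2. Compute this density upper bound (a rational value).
Turán density bound = (3/4) · 370^2/2 = 102675/2 ≈ 51337.5

Turán's theorem: ex(n, K_{r+1}) is achieved by the complete r-partite Turán graph T(n, r) with parts as balanced as possible, and is at most (1 − 1/r) · n^2/2. For r = 4, n = 370: the density bound is (3/4) · 136900/2 = 102675/2 ≈ 51337.5. The integer-valued extremum is e(T(370, 4)) = 51337, which is strictly less than the density bound 102675/2 since 4 ∤ 370 (the parts of T(370, 4) cannot all be equal).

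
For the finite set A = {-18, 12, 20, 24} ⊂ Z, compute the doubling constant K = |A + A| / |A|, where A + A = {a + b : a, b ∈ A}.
K = |A + A| / |A| = 10/4 = 5/2

Enumerate A + A = {a + b : a, b ∈ A}. With |A| = 4, there are |A|^2 = 16 ordered sum pairs; collecting distinct values, A + A = {-36, -6, 2, 6, 24, 32, 36, 40, 44, 48}, so |A + A| = 10. Thus K = 10/4 = 5/2. For comparison, the minimum possible |A + A| over all 4-element sets is 2·4 − 1 = 7 (so min K = 7/4), attained only by arithmetic progressions.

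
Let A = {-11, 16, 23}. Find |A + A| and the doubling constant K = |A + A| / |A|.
K = |A + A| / |A| = 6/3 = 2

Enumerate A + A = {a + b : a, b ∈ A}. With |A| = 3, there are |A|^2 = 9 ordered sum pairs; collecting distinct values, A + A = {-22, 5, 12, 32, 39, 46}, so |A + A| = 6. Thus K = 6/3 = 2. For comparison, the minimum possible |A + A| over all 3-element sets is 2·3 − 1 = 5 (so min K = 5/3), attained only by arithmetic progressions.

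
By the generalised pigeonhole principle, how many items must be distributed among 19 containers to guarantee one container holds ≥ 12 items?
n = (12 − 1)·19 + 1 = 210

By the generalised pigeonhole principle, to guarantee some box contains ≥ r objects we need more than (r − 1) · k objects total. Threshold: n = (r − 1) · k + 1. With r = 12 and k = 19: n = 11 · 19 + 1 = 209 + 1 = 210. For n = 209 = 11 · 19, we can put exactly 11 objects in every box, avoiding 12 in any single one — so 210 is tight.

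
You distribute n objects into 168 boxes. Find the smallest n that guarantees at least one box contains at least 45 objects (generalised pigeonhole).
n = (45 − 1)·168 + 1 = 7393

By the generalised pigeonhole principle, to guarantee some box contains ≥ r objects we need more than (r − 1) · k objects total. Threshold: n = (r − 1) · k + 1. With r = 45 and k = 168: n = 44 · 168 + 1 = 7392 + 1 = 7393. For n = 7392 = 44 · 168, we can put exactly 44 objects in every box, avoiding 45 in any single one — so 7393 is tight.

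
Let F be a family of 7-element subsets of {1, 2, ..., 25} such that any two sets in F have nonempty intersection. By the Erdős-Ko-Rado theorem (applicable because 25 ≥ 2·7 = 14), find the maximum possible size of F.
max |F| = C(24, 6) = 134596

Erdős-Ko-Rado (1961): when n ≥ 2k, max |F| = C(n−1, k−1). The bound is attained by the star {A : i ∈ A} for any fixed i ∈ [n]. Here C(25−1, 7−1) = C(24, 6) = 134596.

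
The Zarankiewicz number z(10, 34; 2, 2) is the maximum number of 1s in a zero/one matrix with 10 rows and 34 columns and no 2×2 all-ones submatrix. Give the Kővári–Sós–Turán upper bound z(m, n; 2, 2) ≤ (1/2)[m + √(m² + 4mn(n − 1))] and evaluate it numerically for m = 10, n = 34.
z(10, 34; 2, 2) ≤ (1/2)[10 + √(10² + 4·10·34·33)] = (1/2)[10 + √44980] = 111.0424

Kővári–Sós–Turán: let r_1, ..., r_10 be the row sums and z = Σ r_i the total number of 1s. Each pair of columns can share at most one row with both entries 1 (else a 2×2 all-ones block appears), so Σ_i C(r_i, 2) ≤ C(34, 2) = 561. By convexity Σ_i C(r_i, 2) ≥ 10·C(z/10, 2) = z(z − 10)/(2·10), giving z² − 10z − 10·34·33 ≤ 0 and hence z ≤ (1/2)[10 + √(100 + 4·11220)] = (1/2)[10 + √44980] ≈ (1/2)(10 + 212.0849) = 111.0424.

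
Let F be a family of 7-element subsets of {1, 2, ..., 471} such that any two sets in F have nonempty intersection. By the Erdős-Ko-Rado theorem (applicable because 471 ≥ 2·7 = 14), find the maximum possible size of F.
max |F| = C(470, 6) = 14499058677285

The Erdős-Ko-Rado theorem states: for n ≥ 2k, an intersecting family of k-subsets of an n-element set has size at most C(n − 1, k − 1), with equality for 'star' families {A ⊆ [n] : |A| = k, i ∈ A} (fix an element i). For n = 471, k = 7: C(470, 6) = 14499058677285.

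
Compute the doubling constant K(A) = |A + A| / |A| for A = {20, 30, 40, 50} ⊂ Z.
K = |A + A| / |A| = 7/4

Enumerate A + A = {a + b : a, b ∈ A}. With |A| = 4, there are |A|^2 = 16 ordered sum pairs; collecting distinct values, A + A = {40, 50, 60, 70, 80, 90, 100}, so |A + A| = 7. Thus K = 7/4. Here |A + A| = 2|A| − 1 = 7, the minimum possible — so K = 7/4 is minimal, which holds iff A is an arithmetic progression.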